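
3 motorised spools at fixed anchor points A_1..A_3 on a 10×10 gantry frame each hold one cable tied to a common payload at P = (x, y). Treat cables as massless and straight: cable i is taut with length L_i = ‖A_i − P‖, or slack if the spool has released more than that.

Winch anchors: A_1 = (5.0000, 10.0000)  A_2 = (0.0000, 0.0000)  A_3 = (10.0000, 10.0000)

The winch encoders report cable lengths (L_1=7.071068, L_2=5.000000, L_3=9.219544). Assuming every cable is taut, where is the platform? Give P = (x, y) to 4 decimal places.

(4.0000, 3.0000)

each cable: (A_i−P)·(A_i−P) = L_i²; let q_i = ‖A_i‖²−L_i²
q_1 = 25.0000+100.0000−50.0000 = 75.0000
row 1: 10.0000x + 20.0000y = 100.0000  (q_2=-25.0000)
row 2: -10.0000x + 0.0000y = -40.0000  (q_3=115.0000)
Cramer on rows 1–2 → x = 4.0000, y = 3.0000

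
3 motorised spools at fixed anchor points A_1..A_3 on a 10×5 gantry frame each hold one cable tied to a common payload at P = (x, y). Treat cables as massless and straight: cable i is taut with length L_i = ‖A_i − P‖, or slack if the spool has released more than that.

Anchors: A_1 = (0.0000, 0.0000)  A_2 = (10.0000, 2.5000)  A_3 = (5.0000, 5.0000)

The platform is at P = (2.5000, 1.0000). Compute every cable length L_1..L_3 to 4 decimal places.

(2.6926, 7.6485, 4.7170)

L_1 = √((0.0000−2.5000)² + (0.0000−1.0000)²) = 2.6926
L_2 = √((10.0000−2.5000)² + (2.5000−1.0000)²) = 7.6485
L_3 = √((5.0000−2.5000)² + (5.0000−1.0000)²) = 4.7170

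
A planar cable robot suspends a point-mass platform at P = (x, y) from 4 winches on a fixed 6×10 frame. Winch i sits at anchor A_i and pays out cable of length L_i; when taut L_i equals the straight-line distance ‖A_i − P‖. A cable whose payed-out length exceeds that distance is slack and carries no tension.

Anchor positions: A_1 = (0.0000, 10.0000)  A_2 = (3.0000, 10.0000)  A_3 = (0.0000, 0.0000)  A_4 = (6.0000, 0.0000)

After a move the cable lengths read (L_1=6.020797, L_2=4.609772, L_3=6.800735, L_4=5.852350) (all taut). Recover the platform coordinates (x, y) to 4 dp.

(4.0000, 5.5000)

each cable: (A_i−P)·(A_i−P) = L_i²; let q_i = ‖A_i‖²−L_i²
q_1 = 0.0000+100.0000−36.2500 = 63.7500
row 1: -6.0000x + 0.0000y = -24.0000  (q_2=87.7500)
row 2: 0.0000x + 20.0000y = 110.0000  (q_3=-46.2500)
row 3: -12.0000x + 20.0000y = 62.0000  (q_4=1.7500)
Cramer on rows 1–2 → x = 4.0000, y = 5.5000
check cable 4: ‖A_4−P‖² = 34.2500 ≈ L_4² = 34.2500 ✓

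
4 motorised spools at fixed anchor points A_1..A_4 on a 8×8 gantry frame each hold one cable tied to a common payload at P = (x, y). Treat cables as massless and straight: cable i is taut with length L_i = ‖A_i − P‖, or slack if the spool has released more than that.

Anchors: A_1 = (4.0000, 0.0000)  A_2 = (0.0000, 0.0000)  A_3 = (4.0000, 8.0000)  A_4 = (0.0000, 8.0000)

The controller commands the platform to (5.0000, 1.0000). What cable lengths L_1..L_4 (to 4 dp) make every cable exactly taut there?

cable 1: Δx=-1.0000, Δy=-1.0000; L_1 = √(Δx²+Δy²) = 1.4142
cable 2: Δx=-5.0000, Δy=-1.0000; L_2 = √(Δx²+Δy²) = 5.0990
cable 3: Δx=-1.0000, Δy=7.0000; L_3 = √(Δx²+Δy²) = 7.0711
cable 4: Δx=-5.0000, Δy=7.0000; L_4 = √(Δx²+Δy²) = 8.6023

(1.4142, 5.0990, 7.0711, 8.6023)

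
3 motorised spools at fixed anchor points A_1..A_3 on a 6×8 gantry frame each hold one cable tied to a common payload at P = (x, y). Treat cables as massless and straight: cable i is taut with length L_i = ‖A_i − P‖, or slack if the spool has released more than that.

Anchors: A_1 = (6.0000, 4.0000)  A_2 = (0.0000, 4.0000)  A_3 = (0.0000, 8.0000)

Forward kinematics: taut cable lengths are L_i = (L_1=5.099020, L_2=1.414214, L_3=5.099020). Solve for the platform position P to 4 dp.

circle eqns → linear via eq_j − eq_1; set q_j = A_j·A_j − L_j²
q_1 = 36.0000+16.0000−26.0000 = 26.0000
12.0000·x + 0.0000·y = q_1−q_2 = 12.0000
12.0000·x − 8.0000·y = q_1−q_3 = -12.0000
solve first two rows → x=1.0000, y=3.0000

(1.0000, 3.0000)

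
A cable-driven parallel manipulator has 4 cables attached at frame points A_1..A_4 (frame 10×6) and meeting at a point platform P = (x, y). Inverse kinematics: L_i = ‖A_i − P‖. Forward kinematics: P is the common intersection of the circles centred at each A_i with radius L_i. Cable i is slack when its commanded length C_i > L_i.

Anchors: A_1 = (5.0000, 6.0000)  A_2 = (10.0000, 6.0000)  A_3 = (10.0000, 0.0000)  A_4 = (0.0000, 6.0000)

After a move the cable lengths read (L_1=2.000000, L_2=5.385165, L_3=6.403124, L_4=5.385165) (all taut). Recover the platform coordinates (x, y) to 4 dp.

(5.0000, 4.0000)

expand ‖A_i−P‖²=L_i² and subtract eq 1 (k_i ≔ ‖A_i‖²−L_i²)
k_1 = 25.0000+36.0000−4.0000 = 57.0000
eq1−eq2 → [-10.0000  0.0000]·P = -50.0000
eq1−eq3 → [-10.0000  12.0000]·P = -2.0000
eq1−eq4 → [10.0000  0.0000]·P = 50.0000
2×2 solve → P = (5.0000, 4.0000)
check cable 4: ‖A_4−P‖² = 29.0000 ≈ L_4² = 29.0000 ✓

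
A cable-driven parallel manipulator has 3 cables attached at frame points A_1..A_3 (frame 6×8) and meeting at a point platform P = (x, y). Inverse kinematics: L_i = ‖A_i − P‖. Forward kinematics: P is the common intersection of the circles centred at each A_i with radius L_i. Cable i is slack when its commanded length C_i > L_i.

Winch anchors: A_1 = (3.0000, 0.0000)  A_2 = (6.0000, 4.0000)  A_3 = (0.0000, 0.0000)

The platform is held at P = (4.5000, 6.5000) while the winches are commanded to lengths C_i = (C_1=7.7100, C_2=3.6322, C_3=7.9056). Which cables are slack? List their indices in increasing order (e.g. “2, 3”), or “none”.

i=1: geometric 6.6708 vs commanded 7.7100 ⇒ slack
i=2: geometric 2.9155 vs commanded 3.6322 ⇒ slack
i=3: geometric 7.9057 vs commanded 7.9056 ⇒ taut

1, 2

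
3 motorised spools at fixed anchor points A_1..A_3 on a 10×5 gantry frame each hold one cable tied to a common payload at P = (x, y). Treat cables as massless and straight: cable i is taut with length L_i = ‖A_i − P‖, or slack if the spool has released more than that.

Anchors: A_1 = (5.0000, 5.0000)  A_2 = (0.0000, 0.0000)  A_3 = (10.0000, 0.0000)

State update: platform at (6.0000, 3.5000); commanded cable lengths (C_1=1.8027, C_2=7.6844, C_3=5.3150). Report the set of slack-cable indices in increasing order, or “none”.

2

i=1: geometric 1.8028 vs commanded 1.8027 ⇒ taut
i=2: geometric 6.9462 vs commanded 7.6844 ⇒ slack
i=3: geometric 5.3151 vs commanded 5.3150 ⇒ taut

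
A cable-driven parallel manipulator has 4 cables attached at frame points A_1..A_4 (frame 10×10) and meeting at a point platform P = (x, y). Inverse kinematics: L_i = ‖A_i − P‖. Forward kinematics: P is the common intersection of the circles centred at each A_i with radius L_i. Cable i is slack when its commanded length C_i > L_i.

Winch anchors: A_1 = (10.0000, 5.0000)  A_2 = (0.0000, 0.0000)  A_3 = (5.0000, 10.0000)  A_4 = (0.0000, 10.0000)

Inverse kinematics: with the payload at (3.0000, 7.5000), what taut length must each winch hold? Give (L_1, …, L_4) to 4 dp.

L_1: Δ = A_1−P = (7.0000, -2.5000) → ‖Δ‖ = √55.2500 = 7.4330
L_2: Δ = A_2−P = (-3.0000, -7.5000) → ‖Δ‖ = √65.2500 = 8.0777
L_3: Δ = A_3−P = (2.0000, 2.5000) → ‖Δ‖ = √10.2500 = 3.2016
L_4: Δ = A_4−P = (-3.0000, 2.5000) → ‖Δ‖ = √15.2500 = 3.9051

(7.4330, 8.0777, 3.2016, 3.9051)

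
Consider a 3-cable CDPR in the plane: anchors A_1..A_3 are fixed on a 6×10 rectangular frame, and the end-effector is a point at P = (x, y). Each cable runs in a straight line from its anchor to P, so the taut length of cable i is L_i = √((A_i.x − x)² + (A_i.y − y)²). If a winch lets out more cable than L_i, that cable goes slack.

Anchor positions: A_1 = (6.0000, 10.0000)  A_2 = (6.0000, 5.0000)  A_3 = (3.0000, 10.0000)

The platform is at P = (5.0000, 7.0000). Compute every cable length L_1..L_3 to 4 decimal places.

cable 1: Δx=1.0000, Δy=3.0000; L_1 = √(Δx²+Δy²) = 3.1623
cable 2: Δx=1.0000, Δy=-2.0000; L_2 = √(Δx²+Δy²) = 2.2361
cable 3: Δx=-2.0000, Δy=3.0000; L_3 = √(Δx²+Δy²) = 3.6056

(3.1623, 2.2361, 3.6056)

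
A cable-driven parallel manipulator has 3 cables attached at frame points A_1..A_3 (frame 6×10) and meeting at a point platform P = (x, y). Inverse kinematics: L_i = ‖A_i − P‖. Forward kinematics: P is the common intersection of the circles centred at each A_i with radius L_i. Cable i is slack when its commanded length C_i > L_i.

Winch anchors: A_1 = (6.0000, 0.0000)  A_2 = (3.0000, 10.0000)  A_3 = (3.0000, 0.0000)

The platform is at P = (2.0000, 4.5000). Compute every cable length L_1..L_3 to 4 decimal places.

(6.0208, 5.5902, 4.6098)

L_1 = √((6.0000−2.0000)² + (0.0000−4.5000)²) = 6.0208
L_2 = √((3.0000−2.0000)² + (10.0000−4.5000)²) = 5.5902
L_3 = √((3.0000−2.0000)² + (0.0000−4.5000)²) = 4.6098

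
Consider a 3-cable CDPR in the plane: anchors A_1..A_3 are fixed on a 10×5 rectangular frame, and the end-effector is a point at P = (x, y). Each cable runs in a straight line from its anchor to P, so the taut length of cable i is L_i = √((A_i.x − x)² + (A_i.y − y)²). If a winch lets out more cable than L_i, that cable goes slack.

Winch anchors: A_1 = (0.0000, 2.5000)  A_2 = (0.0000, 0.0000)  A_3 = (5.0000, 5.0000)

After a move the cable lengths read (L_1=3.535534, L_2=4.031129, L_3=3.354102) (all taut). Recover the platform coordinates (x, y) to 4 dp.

(3.5000, 2.0000)

expand ‖A_i−P‖²=L_i² and subtract eq 1 (q_i ≔ ‖A_i‖²−L_i²)
q_1 = 0.0000+6.2500−12.5000 = -6.2500
eq1−eq2 → [0.0000  5.0000]·P = 10.0000
eq1−eq3 → [-10.0000  -5.0000]·P = -45.0000
2×2 solve → P = (3.5000, 2.0000)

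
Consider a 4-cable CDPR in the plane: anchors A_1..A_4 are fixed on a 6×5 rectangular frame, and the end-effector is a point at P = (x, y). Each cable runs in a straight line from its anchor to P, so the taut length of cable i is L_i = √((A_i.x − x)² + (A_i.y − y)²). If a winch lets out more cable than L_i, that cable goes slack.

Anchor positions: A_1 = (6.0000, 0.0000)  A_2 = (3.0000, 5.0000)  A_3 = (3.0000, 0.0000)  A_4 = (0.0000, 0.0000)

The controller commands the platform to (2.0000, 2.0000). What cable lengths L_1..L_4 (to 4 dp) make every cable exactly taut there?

(4.4721, 3.1623, 2.2361, 2.8284)

L_1 = √((6.0000−2.0000)² + (0.0000−2.0000)²) = 4.4721
L_2 = √((3.0000−2.0000)² + (5.0000−2.0000)²) = 3.1623
L_3 = √((3.0000−2.0000)² + (0.0000−2.0000)²) = 2.2361
L_4 = √((0.0000−2.0000)² + (0.0000−2.0000)²) = 2.8284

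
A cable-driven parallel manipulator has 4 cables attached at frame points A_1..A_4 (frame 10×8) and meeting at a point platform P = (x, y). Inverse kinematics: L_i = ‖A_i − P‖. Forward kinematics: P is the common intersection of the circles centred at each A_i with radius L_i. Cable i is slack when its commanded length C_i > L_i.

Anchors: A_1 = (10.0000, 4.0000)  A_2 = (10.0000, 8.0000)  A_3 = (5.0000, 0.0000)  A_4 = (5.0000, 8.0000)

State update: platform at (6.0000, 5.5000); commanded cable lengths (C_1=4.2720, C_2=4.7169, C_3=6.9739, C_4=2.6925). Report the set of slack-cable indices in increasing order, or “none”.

3

i=1: geometric 4.2720 vs commanded 4.2720 ⇒ taut
i=2: geometric 4.7170 vs commanded 4.7169 ⇒ taut
i=3: geometric 5.5902 vs commanded 6.9739 ⇒ slack
i=4: geometric 2.6926 vs commanded 2.6925 ⇒ taut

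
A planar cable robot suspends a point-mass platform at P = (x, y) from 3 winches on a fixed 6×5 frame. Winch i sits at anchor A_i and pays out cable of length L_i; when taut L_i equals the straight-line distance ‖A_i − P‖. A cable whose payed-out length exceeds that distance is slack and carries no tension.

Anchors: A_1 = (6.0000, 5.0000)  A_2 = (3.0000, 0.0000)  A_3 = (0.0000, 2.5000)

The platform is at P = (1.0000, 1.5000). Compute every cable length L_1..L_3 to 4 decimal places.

(6.1033, 2.5000, 1.4142)

cable 1: Δx=5.0000, Δy=3.5000; L_1 = √(Δx²+Δy²) = 6.1033
cable 2: Δx=2.0000, Δy=-1.5000; L_2 = √(Δx²+Δy²) = 2.5000
cable 3: Δx=-1.0000, Δy=1.0000; L_3 = √(Δx²+Δy²) = 1.4142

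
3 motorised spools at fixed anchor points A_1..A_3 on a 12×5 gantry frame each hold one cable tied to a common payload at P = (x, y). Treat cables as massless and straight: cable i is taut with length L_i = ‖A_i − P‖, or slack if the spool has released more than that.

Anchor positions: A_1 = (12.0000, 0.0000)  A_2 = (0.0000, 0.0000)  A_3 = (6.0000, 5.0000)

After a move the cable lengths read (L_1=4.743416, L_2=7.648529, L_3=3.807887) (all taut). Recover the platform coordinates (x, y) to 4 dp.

each cable: (A_i−P)·(A_i−P) = L_i²; let q_i = ‖A_i‖²−L_i²
q_1 = 144.0000+0.0000−22.5000 = 121.5000
row 1: 24.0000x + 0.0000y = 180.0000  (q_2=-58.5000)
row 2: 12.0000x − 10.0000y = 75.0000  (q_3=46.5000)
Cramer on rows 1–2 → x = 7.5000, y = 1.5000

(7.5000, 1.5000)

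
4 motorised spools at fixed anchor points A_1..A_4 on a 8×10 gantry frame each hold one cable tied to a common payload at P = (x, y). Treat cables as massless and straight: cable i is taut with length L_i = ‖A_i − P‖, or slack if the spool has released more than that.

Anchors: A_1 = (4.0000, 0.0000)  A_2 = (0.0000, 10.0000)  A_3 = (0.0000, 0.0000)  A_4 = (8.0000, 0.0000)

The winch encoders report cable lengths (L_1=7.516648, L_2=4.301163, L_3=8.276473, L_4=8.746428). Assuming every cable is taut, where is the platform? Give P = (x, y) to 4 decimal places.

(3.5000, 7.5000)

each cable: (A_i−P)·(A_i−P) = L_i²; let k_i = ‖A_i‖²−L_i²
k_1 = 16.0000+0.0000−56.5000 = -40.5000
row 1: 8.0000x − 20.0000y = -122.0000  (k_2=81.5000)
row 2: 8.0000x + 0.0000y = 28.0000  (k_3=-68.5000)
row 3: -8.0000x + 0.0000y = -28.0000  (k_4=-12.5000)
Cramer on rows 1–2 → x = 3.5000, y = 7.5000
check cable 4: ‖A_4−P‖² = 76.5000 ≈ L_4² = 76.5000 ✓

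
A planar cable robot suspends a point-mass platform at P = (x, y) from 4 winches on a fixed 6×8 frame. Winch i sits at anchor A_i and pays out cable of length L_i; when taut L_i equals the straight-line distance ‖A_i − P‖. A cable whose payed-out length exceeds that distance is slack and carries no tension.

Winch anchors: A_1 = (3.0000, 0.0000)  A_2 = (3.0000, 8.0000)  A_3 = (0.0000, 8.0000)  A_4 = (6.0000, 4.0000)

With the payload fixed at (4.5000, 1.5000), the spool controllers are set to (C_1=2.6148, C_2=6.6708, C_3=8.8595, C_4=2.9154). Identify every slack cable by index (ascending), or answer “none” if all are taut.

1, 3

cable 1: √((-1.5000)²+(-1.5000)²)=2.1213, C_1=2.6148: slack
cable 2: √((-1.5000)²+(6.5000)²)=6.6708, C_2=6.6708: taut
cable 3: √((-4.5000)²+(6.5000)²)=7.9057, C_3=8.8595: slack
cable 4: √((1.5000)²+(2.5000)²)=2.9155, C_4=2.9154: taut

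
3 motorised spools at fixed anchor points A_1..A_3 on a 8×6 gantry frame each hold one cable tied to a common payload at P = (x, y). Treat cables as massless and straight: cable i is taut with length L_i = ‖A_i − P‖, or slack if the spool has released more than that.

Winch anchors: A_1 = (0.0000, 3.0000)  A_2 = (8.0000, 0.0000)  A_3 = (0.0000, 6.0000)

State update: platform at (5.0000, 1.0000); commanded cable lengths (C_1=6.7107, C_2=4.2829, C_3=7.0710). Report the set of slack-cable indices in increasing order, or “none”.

1, 2

cable 1: √((-5.0000)²+(2.0000)²)=5.3852, C_1=6.7107: slack
cable 2: √((3.0000)²+(-1.0000)²)=3.1623, C_2=4.2829: slack
cable 3: √((-5.0000)²+(5.0000)²)=7.0711, C_3=7.0710: taut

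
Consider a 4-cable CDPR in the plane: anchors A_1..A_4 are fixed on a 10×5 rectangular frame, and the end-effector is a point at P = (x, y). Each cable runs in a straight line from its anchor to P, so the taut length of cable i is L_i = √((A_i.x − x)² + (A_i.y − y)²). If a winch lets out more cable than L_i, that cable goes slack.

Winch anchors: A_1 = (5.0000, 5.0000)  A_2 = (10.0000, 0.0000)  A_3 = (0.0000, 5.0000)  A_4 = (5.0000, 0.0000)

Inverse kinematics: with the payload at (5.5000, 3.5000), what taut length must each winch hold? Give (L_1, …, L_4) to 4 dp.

L_1: Δ = A_1−P = (-0.5000, 1.5000) → ‖Δ‖ = √2.5000 = 1.5811
L_2: Δ = A_2−P = (4.5000, -3.5000) → ‖Δ‖ = √32.5000 = 5.7009
L_3: Δ = A_3−P = (-5.5000, 1.5000) → ‖Δ‖ = √32.5000 = 5.7009
L_4: Δ = A_4−P = (-0.5000, -3.5000) → ‖Δ‖ = √12.5000 = 3.5355

(1.5811, 5.7009, 5.7009, 3.5355)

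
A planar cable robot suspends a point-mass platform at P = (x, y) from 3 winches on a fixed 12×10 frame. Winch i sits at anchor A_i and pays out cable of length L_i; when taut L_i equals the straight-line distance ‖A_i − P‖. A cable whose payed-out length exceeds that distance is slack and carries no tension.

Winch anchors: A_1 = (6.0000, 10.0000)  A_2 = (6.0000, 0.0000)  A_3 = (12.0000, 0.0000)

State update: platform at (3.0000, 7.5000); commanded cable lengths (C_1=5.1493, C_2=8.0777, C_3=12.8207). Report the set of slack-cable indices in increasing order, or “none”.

1, 3

cable 1: √((3.0000)²+(2.5000)²)=3.9051, C_1=5.1493: slack
cable 2: √((3.0000)²+(-7.5000)²)=8.0777, C_2=8.0777: taut
cable 3: √((9.0000)²+(-7.5000)²)=11.7154, C_3=12.8207: slack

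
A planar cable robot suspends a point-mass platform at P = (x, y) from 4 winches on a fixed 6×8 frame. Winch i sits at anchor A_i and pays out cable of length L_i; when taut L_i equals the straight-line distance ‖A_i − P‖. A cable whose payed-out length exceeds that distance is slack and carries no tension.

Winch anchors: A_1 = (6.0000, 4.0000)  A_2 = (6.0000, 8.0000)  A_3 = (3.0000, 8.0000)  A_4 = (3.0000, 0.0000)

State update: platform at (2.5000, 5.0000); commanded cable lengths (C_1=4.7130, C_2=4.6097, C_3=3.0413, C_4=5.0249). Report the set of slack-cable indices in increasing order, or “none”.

cable 1: √((3.5000)²+(-1.0000)²)=3.6401, C_1=4.7130: slack
cable 2: √((3.5000)²+(3.0000)²)=4.6098, C_2=4.6097: taut
cable 3: √((0.5000)²+(3.0000)²)=3.0414, C_3=3.0413: taut
cable 4: √((0.5000)²+(-5.0000)²)=5.0249, C_4=5.0249: taut

1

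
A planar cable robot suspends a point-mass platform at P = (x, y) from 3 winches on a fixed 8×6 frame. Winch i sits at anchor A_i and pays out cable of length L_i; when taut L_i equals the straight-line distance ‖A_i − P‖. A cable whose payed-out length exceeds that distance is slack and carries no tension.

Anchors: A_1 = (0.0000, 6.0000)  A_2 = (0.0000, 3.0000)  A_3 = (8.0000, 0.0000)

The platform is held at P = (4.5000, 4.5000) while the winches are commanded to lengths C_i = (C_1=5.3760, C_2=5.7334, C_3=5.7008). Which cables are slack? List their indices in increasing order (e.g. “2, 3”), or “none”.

cable 1: L_1 = ‖A_1−P‖ = 4.7434;  C_1 = 5.3760 → slack
cable 2: L_2 = ‖A_2−P‖ = 4.7434;  C_2 = 5.7334 → slack
cable 3: L_3 = ‖A_3−P‖ = 5.7009;  C_3 = 5.7008 → taut

1, 2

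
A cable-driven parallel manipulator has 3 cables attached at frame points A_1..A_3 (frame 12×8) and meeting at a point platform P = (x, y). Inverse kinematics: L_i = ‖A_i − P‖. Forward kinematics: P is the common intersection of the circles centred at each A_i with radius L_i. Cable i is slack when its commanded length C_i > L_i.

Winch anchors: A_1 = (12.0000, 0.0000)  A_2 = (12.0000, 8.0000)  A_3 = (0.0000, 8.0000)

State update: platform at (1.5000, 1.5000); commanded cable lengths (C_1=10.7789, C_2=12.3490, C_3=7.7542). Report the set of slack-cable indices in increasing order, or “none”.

1, 3

cable 1: L_1 = ‖A_1−P‖ = 10.6066;  C_1 = 10.7789 → slack
cable 2: L_2 = ‖A_2−P‖ = 12.3491;  C_2 = 12.3490 → taut
cable 3: L_3 = ‖A_3−P‖ = 6.6708;  C_3 = 7.7542 → slack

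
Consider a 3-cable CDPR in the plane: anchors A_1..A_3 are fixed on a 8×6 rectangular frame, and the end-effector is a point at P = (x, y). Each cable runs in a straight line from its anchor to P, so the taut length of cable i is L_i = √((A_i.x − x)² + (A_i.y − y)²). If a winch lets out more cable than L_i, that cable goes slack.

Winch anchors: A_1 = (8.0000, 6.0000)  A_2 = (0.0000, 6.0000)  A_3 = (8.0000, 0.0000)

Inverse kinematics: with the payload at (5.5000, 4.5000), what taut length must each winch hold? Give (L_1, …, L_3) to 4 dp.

(2.9155, 5.7009, 5.1478)

L_1 = √((8.0000−5.5000)² + (6.0000−4.5000)²) = 2.9155
L_2 = √((0.0000−5.5000)² + (6.0000−4.5000)²) = 5.7009
L_3 = √((8.0000−5.5000)² + (0.0000−4.5000)²) = 5.1478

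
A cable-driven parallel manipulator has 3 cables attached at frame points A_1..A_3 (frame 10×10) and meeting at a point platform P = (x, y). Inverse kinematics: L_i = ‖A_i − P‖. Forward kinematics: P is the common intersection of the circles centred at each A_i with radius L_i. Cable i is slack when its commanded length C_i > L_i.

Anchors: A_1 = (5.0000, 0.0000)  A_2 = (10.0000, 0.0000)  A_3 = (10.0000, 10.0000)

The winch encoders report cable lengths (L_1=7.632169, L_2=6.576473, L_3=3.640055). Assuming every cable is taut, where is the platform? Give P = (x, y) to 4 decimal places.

(9.0000, 6.5000)

circle eqns → linear via eq_j − eq_1; set c_j = A_j·A_j − L_j²
c_1 = 25.0000+0.0000−58.2500 = -33.2500
-10.0000·x + 0.0000·y = c_1−c_2 = -90.0000
-10.0000·x − 20.0000·y = c_1−c_3 = -220.0000
solve first two rows → x=9.0000, y=6.5000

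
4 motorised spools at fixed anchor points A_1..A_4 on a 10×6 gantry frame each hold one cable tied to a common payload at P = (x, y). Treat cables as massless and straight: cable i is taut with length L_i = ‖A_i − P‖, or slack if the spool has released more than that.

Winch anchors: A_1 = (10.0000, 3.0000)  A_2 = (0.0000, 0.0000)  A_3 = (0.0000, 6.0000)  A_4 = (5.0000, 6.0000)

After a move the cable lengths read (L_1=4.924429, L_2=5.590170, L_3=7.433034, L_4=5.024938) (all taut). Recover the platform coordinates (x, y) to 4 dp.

circle eqns → linear via eq_j − eq_1; set q_j = A_j·A_j − L_j²
q_1 = 100.0000+9.0000−24.2500 = 84.7500
20.0000·x + 6.0000·y = q_1−q_2 = 116.0000
20.0000·x − 6.0000·y = q_1−q_3 = 104.0000
10.0000·x − 6.0000·y = q_1−q_4 = 49.0000
solve first two rows → x=5.5000, y=1.0000
check cable 4: ‖A_4−P‖² = 25.2500 ≈ L_4² = 25.2500 ✓

(5.5000, 1.0000)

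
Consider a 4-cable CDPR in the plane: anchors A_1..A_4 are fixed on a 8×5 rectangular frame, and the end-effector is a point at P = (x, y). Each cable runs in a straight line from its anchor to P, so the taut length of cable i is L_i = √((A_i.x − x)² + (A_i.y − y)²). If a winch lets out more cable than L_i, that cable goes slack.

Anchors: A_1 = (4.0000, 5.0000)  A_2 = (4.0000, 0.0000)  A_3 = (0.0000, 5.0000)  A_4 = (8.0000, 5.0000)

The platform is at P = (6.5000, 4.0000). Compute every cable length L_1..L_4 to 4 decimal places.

(2.6926, 4.7170, 6.5765, 1.8028)

L_1 = √((4.0000−6.5000)² + (5.0000−4.0000)²) = 2.6926
L_2 = √((4.0000−6.5000)² + (0.0000−4.0000)²) = 4.7170
L_3 = √((0.0000−6.5000)² + (5.0000−4.0000)²) = 6.5765
L_4 = √((8.0000−6.5000)² + (5.0000−4.0000)²) = 1.8028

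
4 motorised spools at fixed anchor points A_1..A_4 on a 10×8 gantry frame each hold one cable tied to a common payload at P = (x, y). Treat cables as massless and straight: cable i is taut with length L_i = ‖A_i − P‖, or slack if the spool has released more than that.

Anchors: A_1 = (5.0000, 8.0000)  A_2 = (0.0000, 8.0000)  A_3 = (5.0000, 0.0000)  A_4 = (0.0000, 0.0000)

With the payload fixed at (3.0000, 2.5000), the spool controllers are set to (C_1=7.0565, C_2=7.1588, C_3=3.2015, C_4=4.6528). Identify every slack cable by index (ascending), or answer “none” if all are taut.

1, 2, 4

cable 1: L_1 = ‖A_1−P‖ = 5.8523;  C_1 = 7.0565 → slack
cable 2: L_2 = ‖A_2−P‖ = 6.2650;  C_2 = 7.1588 → slack
cable 3: L_3 = ‖A_3−P‖ = 3.2016;  C_3 = 3.2015 → taut
cable 4: L_4 = ‖A_4−P‖ = 3.9051;  C_4 = 4.6528 → slack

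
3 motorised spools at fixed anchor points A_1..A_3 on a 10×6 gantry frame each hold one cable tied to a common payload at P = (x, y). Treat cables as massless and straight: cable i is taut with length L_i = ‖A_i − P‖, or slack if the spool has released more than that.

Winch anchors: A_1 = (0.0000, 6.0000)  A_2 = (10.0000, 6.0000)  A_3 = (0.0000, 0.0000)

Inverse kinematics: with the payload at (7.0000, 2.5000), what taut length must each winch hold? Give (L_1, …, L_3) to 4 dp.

cable 1: Δx=-7.0000, Δy=3.5000; L_1 = √(Δx²+Δy²) = 7.8262
cable 2: Δx=3.0000, Δy=3.5000; L_2 = √(Δx²+Δy²) = 4.6098
cable 3: Δx=-7.0000, Δy=-2.5000; L_3 = √(Δx²+Δy²) = 7.4330

(7.8262, 4.6098, 7.4330)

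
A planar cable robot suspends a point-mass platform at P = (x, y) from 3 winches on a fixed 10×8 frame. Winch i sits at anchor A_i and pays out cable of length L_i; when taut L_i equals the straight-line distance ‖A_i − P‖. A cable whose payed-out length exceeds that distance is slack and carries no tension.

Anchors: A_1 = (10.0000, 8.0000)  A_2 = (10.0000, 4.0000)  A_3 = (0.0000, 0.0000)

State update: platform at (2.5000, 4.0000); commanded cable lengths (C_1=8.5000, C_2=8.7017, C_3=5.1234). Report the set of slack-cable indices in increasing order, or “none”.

2, 3

cable 1: √((7.5000)²+(4.0000)²)=8.5000, C_1=8.5000: taut
cable 2: √((7.5000)²+(0.0000)²)=7.5000, C_2=8.7017: slack
cable 3: √((-2.5000)²+(-4.0000)²)=4.7170, C_3=5.1234: slack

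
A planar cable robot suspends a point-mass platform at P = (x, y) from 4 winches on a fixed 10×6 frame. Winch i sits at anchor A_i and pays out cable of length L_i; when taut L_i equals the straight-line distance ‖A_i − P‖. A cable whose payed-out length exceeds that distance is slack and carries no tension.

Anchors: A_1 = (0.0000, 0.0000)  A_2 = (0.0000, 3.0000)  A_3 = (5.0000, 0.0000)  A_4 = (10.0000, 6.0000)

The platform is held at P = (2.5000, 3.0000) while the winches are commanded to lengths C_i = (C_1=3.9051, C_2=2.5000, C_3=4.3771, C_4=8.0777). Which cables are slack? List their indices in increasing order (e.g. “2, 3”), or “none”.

3

cable 1: L_1 = ‖A_1−P‖ = 3.9051;  C_1 = 3.9051 → taut
cable 2: L_2 = ‖A_2−P‖ = 2.5000;  C_2 = 2.5000 → taut
cable 3: L_3 = ‖A_3−P‖ = 3.9051;  C_3 = 4.3771 → slack
cable 4: L_4 = ‖A_4−P‖ = 8.0777;  C_4 = 8.0777 → taut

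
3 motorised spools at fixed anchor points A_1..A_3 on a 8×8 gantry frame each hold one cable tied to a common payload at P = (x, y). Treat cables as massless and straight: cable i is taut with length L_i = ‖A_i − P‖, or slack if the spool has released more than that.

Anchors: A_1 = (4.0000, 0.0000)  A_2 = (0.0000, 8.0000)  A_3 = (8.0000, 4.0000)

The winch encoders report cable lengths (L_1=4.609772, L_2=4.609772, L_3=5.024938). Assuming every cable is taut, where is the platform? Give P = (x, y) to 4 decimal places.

(3.0000, 4.5000)

circle eqns → linear via eq_j − eq_1; set k_j = A_j·A_j − L_j²
k_1 = 16.0000+0.0000−21.2500 = -5.2500
8.0000·x − 16.0000·y = k_1−k_2 = -48.0000
-8.0000·x − 8.0000·y = k_1−k_3 = -60.0000
solve first two rows → x=3.0000, y=4.5000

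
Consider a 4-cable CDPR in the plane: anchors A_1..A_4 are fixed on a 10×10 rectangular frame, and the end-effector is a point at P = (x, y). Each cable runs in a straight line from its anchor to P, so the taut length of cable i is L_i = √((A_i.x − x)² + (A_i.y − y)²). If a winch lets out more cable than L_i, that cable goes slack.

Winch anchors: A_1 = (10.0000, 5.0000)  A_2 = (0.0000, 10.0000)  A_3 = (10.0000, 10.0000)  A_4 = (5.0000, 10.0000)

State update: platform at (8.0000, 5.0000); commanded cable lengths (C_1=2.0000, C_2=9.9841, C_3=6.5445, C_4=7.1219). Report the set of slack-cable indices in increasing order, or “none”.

2, 3, 4

cable 1: L_1 = ‖A_1−P‖ = 2.0000;  C_1 = 2.0000 → taut
cable 2: L_2 = ‖A_2−P‖ = 9.4340;  C_2 = 9.9841 → slack
cable 3: L_3 = ‖A_3−P‖ = 5.3852;  C_3 = 6.5445 → slack
cable 4: L_4 = ‖A_4−P‖ = 5.8310;  C_4 = 7.1219 → slack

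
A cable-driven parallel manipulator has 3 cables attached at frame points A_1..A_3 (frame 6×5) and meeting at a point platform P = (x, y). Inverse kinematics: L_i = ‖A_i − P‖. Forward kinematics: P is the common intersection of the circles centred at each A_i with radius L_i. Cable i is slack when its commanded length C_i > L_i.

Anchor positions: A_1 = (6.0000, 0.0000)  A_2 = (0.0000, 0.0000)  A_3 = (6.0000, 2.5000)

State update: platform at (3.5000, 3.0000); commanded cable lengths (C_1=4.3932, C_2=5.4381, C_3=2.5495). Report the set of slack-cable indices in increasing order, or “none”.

1, 2

cable 1: L_1 = ‖A_1−P‖ = 3.9051;  C_1 = 4.3932 → slack
cable 2: L_2 = ‖A_2−P‖ = 4.6098;  C_2 = 5.4381 → slack
cable 3: L_3 = ‖A_3−P‖ = 2.5495;  C_3 = 2.5495 → taut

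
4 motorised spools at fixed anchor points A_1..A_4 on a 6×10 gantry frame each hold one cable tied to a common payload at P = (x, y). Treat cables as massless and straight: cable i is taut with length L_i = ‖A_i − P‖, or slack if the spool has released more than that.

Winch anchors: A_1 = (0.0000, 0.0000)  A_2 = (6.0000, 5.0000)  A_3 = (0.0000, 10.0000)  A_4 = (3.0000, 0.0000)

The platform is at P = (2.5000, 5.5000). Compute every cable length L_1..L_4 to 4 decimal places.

L_1 = √((0.0000−2.5000)² + (0.0000−5.5000)²) = 6.0415
L_2 = √((6.0000−2.5000)² + (5.0000−5.5000)²) = 3.5355
L_3 = √((0.0000−2.5000)² + (10.0000−5.5000)²) = 5.1478
L_4 = √((3.0000−2.5000)² + (0.0000−5.5000)²) = 5.5227

(6.0415, 3.5355, 5.1478, 5.5227)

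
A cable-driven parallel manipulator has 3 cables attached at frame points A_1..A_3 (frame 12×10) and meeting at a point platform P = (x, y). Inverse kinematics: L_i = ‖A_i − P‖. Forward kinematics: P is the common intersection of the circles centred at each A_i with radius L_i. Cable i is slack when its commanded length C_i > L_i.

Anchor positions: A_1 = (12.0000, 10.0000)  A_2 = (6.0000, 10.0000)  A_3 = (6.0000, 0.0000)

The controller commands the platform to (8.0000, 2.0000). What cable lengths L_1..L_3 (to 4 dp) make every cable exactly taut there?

(8.9443, 8.2462, 2.8284)

L_1: Δ = A_1−P = (4.0000, 8.0000) → ‖Δ‖ = √80.0000 = 8.9443
L_2: Δ = A_2−P = (-2.0000, 8.0000) → ‖Δ‖ = √68.0000 = 8.2462
L_3: Δ = A_3−P = (-2.0000, -2.0000) → ‖Δ‖ = √8.0000 = 2.8284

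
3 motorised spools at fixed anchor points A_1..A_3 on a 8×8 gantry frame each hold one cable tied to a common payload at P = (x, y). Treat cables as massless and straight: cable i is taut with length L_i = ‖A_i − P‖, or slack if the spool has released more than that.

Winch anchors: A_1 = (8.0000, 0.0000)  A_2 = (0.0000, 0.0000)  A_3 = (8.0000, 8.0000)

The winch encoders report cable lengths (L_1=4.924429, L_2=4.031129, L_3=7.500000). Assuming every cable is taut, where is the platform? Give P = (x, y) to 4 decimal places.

(3.5000, 2.0000)

circle eqns → linear via eq_j − eq_1; set c_j = A_j·A_j − L_j²
c_1 = 64.0000+0.0000−24.2500 = 39.7500
16.0000·x + 0.0000·y = c_1−c_2 = 56.0000
0.0000·x − 16.0000·y = c_1−c_3 = -32.0000
solve first two rows → x=3.5000, y=2.0000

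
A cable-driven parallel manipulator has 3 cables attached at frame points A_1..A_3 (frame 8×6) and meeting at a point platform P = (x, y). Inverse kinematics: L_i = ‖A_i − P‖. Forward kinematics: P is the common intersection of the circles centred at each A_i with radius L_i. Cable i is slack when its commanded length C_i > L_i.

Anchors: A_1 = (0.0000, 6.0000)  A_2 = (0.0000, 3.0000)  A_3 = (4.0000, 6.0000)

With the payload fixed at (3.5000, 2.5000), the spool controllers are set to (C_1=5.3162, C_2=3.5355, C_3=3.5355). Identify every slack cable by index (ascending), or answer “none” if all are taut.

1

i=1: geometric 4.9497 vs commanded 5.3162 ⇒ slack
i=2: geometric 3.5355 vs commanded 3.5355 ⇒ taut
i=3: geometric 3.5355 vs commanded 3.5355 ⇒ taut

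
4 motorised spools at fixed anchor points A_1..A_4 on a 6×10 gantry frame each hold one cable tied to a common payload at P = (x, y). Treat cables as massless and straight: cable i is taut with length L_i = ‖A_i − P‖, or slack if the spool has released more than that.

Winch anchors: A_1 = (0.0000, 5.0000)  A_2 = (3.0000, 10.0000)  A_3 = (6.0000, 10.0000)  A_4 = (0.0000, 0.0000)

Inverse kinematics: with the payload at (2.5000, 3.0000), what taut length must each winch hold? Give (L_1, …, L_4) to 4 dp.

(3.2016, 7.0178, 7.8262, 3.9051)

L_1 = √((0.0000−2.5000)² + (5.0000−3.0000)²) = 3.2016
L_2 = √((3.0000−2.5000)² + (10.0000−3.0000)²) = 7.0178
L_3 = √((6.0000−2.5000)² + (10.0000−3.0000)²) = 7.8262
L_4 = √((0.0000−2.5000)² + (0.0000−3.0000)²) = 3.9051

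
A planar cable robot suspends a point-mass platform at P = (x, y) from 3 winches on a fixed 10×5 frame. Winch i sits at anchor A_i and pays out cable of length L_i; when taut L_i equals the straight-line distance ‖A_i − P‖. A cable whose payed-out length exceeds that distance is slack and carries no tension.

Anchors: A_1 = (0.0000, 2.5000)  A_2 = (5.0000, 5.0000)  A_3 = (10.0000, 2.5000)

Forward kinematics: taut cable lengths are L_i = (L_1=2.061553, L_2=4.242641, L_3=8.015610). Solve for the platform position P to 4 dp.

(2.0000, 2.0000)

circle eqns → linear via eq_j − eq_1; set q_j = A_j·A_j − L_j²
q_1 = 0.0000+6.2500−4.2500 = 2.0000
-10.0000·x − 5.0000·y = q_1−q_2 = -30.0000
-20.0000·x + 0.0000·y = q_1−q_3 = -40.0000
solve first two rows → x=2.0000, y=2.0000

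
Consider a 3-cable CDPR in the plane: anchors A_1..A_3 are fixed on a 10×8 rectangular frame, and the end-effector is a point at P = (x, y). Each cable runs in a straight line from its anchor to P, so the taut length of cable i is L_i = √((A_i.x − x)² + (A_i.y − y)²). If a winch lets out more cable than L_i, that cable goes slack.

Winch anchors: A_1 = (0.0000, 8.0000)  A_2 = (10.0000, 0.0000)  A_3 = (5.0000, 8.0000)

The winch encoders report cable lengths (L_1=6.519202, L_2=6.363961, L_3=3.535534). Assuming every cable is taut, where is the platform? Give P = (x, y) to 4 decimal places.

each cable: (A_i−P)·(A_i−P) = L_i²; let c_i = ‖A_i‖²−L_i²
c_1 = 0.0000+64.0000−42.5000 = 21.5000
row 1: -20.0000x + 16.0000y = -38.0000  (c_2=59.5000)
row 2: -10.0000x + 0.0000y = -55.0000  (c_3=76.5000)
Cramer on rows 1–2 → x = 5.5000, y = 4.5000

(5.5000, 4.5000)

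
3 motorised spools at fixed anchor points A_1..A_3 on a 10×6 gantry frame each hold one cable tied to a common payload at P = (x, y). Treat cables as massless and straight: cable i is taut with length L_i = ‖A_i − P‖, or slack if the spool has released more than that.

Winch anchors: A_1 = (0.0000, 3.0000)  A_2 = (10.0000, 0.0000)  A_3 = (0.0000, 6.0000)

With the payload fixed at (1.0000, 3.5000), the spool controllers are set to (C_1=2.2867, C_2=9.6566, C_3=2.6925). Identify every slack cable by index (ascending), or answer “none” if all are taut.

cable 1: √((-1.0000)²+(-0.5000)²)=1.1180, C_1=2.2867: slack
cable 2: √((9.0000)²+(-3.5000)²)=9.6566, C_2=9.6566: taut
cable 3: √((-1.0000)²+(2.5000)²)=2.6926, C_3=2.6925: taut

1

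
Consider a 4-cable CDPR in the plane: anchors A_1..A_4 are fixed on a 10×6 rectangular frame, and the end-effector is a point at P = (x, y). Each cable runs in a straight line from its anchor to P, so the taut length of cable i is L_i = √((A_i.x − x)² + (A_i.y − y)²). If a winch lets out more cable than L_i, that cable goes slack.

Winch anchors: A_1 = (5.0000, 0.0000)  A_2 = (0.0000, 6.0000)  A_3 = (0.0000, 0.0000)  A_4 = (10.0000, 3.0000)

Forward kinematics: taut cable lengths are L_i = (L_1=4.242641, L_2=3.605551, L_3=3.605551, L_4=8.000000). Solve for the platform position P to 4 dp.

(2.0000, 3.0000)

circle eqns → linear via eq_j − eq_1; set q_j = A_j·A_j − L_j²
q_1 = 25.0000+0.0000−18.0000 = 7.0000
10.0000·x − 12.0000·y = q_1−q_2 = -16.0000
10.0000·x + 0.0000·y = q_1−q_3 = 20.0000
-10.0000·x − 6.0000·y = q_1−q_4 = -38.0000
solve first two rows → x=2.0000, y=3.0000
check cable 4: ‖A_4−P‖² = 64.0000 ≈ L_4² = 64.0000 ✓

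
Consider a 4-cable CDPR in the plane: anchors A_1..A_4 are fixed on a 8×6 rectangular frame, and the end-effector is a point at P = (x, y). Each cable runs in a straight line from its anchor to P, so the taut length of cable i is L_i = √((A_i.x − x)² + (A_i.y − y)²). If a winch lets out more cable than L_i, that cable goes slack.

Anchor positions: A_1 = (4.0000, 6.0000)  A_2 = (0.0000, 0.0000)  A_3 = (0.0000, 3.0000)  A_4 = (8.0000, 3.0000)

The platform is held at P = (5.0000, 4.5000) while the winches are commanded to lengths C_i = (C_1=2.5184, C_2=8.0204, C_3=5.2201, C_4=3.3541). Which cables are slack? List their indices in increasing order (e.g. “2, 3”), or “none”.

1, 2

i=1: geometric 1.8028 vs commanded 2.5184 ⇒ slack
i=2: geometric 6.7268 vs commanded 8.0204 ⇒ slack
i=3: geometric 5.2202 vs commanded 5.2201 ⇒ taut
i=4: geometric 3.3541 vs commanded 3.3541 ⇒ taut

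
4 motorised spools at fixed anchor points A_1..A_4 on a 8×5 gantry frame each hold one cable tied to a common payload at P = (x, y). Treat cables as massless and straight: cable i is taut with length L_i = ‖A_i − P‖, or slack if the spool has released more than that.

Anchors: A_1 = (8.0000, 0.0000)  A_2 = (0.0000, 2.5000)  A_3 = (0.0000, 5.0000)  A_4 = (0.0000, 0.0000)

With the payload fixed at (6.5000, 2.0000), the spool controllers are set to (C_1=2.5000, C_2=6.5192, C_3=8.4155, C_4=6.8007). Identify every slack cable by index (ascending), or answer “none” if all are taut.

3

cable 1: L_1 = ‖A_1−P‖ = 2.5000;  C_1 = 2.5000 → taut
cable 2: L_2 = ‖A_2−P‖ = 6.5192;  C_2 = 6.5192 → taut
cable 3: L_3 = ‖A_3−P‖ = 7.1589;  C_3 = 8.4155 → slack
cable 4: L_4 = ‖A_4−P‖ = 6.8007;  C_4 = 6.8007 → taut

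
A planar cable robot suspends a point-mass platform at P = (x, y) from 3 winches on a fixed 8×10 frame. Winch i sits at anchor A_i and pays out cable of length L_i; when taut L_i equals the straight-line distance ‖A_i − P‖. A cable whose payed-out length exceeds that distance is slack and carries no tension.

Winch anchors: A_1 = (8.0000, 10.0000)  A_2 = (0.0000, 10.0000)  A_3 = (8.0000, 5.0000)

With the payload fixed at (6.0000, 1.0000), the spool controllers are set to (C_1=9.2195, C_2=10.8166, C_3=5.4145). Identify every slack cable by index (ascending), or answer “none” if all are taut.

3

cable 1: L_1 = ‖A_1−P‖ = 9.2195;  C_1 = 9.2195 → taut
cable 2: L_2 = ‖A_2−P‖ = 10.8167;  C_2 = 10.8166 → taut
cable 3: L_3 = ‖A_3−P‖ = 4.4721;  C_3 = 5.4145 → slack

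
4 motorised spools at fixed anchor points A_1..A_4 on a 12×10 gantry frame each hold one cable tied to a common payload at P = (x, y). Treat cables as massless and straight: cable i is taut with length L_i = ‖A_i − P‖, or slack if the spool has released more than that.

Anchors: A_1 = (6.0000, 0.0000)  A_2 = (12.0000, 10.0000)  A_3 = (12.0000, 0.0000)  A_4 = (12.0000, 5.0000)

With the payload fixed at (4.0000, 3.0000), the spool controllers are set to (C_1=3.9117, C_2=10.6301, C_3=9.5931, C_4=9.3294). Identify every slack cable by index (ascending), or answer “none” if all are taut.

1, 3, 4

cable 1: L_1 = ‖A_1−P‖ = 3.6056;  C_1 = 3.9117 → slack
cable 2: L_2 = ‖A_2−P‖ = 10.6301;  C_2 = 10.6301 → taut
cable 3: L_3 = ‖A_3−P‖ = 8.5440;  C_3 = 9.5931 → slack
cable 4: L_4 = ‖A_4−P‖ = 8.2462;  C_4 = 9.3294 → slack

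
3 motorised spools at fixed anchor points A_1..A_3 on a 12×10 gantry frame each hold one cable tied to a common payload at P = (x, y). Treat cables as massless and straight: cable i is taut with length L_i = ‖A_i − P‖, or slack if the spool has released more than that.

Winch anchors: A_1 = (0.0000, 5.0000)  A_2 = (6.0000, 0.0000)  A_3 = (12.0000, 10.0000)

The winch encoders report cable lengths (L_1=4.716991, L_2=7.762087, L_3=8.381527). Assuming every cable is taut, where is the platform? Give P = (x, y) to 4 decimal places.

(4.0000, 7.5000)

each cable: (A_i−P)·(A_i−P) = L_i²; let k_i = ‖A_i‖²−L_i²
k_1 = 0.0000+25.0000−22.2500 = 2.7500
row 1: -12.0000x + 10.0000y = 27.0000  (k_2=-24.2500)
row 2: -24.0000x − 10.0000y = -171.0000  (k_3=173.7500)
Cramer on rows 1–2 → x = 4.0000, y = 7.5000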